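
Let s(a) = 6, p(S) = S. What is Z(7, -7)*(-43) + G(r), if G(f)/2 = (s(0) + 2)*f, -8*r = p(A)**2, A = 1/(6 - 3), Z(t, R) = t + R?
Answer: -2/9 ≈ -0.22222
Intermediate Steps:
Z(t, R) = R + t
A = 1/3 ≈ 0.33333
r = -1/72 (r = -(1/3)**2/8 = -1/8*1/9 = -1/72 ≈ -0.013889)
G(f) = 16*f (G(f) = 2*((6 + 2)*f) = 2*(8*f) = 16*f)
Z(7, -7)*(-43) + G(r) = (-7 + 7)*(-43) + 16*(-1/72) = 0*(-43) - 2/9 = 0 - 2/9 = -2/9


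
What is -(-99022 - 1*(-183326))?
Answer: -84304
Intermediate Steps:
-(-99022 - 1*(-183326)) = -(-99022 + 183326) = -1*84304 = -84304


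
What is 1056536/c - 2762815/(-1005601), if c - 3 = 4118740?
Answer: 731869329393/243636004679 ≈ 3.0039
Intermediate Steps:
c = 4118743 (c = 3 + 4118740 = 4118743)
1056536/c - 2762815/(-1005601) = 1056536/4118743 - 2762815/(-1005601) = 1056536*(1/4118743) - 2762815*(-1/1005601) = 1056536/4118743 + 2762815/1005601 = 731869329393/243636004679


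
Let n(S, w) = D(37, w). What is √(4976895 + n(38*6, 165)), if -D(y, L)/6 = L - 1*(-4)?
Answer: √4975881 ≈ 2230.7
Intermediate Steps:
D(y, L) = -24 - 6*L (D(y, L) = -6*(L - 1*(-4)) = -6*(L + 4) = -6*(4 + L) = -24 - 6*L)
n(S, w) = -24 - 6*w
√(4976895 + n(38*6, 165)) = √(4976895 + (-24 - 6*165)) = √(4976895 + (-24 - 990)) = √(4976895 - 1014) = √4975881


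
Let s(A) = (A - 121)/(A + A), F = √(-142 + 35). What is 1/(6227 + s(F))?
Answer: -214*I/(-1332685*I + 121*√107) ≈ 0.00016058 - 1.5081e-7*I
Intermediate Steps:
F = I*√107 (F = √(-107) = I*√107 ≈ 10.344*I)
s(A) = (-121 + A)/(2*A) (s(A) = (-121 + A)/((2*A)) = (-121 + A)*(1/(2*A)) = (-121 + A)/(2*A))
1/(6227 + s(F)) = 1/(6227 + (-121 + I*√107)/(2*((I*√107)))) = 1/(6227 + (-I*√107/107)*(-121 + I*√107)/2) = 1/(6227 - I*√107*(-121 + I*√107)/214)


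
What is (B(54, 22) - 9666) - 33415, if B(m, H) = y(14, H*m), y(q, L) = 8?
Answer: -43073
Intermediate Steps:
B(m, H) = 8
(B(54, 22) - 9666) - 33415 = (8 - 9666) - 33415 = -9658 - 33415 = -43073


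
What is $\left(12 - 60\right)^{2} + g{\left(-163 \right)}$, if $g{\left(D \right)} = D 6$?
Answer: $1326$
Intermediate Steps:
$g{\left(D \right)} = 6 D$
$\left(12 - 60\right)^{2} + g{\left(-163 \right)} = \left(12 - 60\right)^{2} + 6 \left(-163\right) = \left(-48\right)^{2} - 978 = 2304 - 978 = 1326$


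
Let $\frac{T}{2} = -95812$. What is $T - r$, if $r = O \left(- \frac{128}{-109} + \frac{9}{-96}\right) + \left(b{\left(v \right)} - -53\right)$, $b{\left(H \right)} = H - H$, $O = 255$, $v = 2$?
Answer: $- \frac{669530471}{3488} \approx -1.9195 \cdot 10^{5}$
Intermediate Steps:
$b{\left(H \right)} = 0$
$r = \frac{1145959}{3488}$ ($r = 255 \left(- \frac{128}{-109} + \frac{9}{-96}\right) + \left(0 - -53\right) = 255 \left(\left(-128\right) \left(- \frac{1}{109}\right) + 9 \left(- \frac{1}{96}\right)\right) + \left(0 + 53\right) = 255 \left(\frac{128}{109} - \frac{3}{32}\right) + 53 = 255 \cdot \frac{3769}{3488} + 53 = \frac{961095}{3488} + 53 = \frac{1145959}{3488} \approx 328.54$)
$T = -191624$ ($T = 2 \left(-95812\right) = -191624$)
$T - r = -191624 - \frac{1145959}{3488} = - \frac{669530471}{3488}$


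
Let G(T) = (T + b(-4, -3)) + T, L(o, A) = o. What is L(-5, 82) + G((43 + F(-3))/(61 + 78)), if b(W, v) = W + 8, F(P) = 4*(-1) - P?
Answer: -55/139 ≈ -0.39568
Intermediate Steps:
F(P) = -4 - P
b(W, v) = 8 + W
G(T) = 4 + 2*T (G(T) = (T + (8 - 4)) + T = (T + 4) + T = (4 + T) + T = 4 + 2*T)
L(-5, 82) + G((43 + F(-3))/(61 + 78)) = -5 + (4 + 2*((43 + (-4 - 1*(-3)))/(61 + 78))) = -5 + (4 + 2*((43 + (-4 + 3))/139)) = -5 + (4 + 2*((43 - 1)*(1/139))) = -5 + (4 + 2*(42*(1/139))) = -5 + (4 + 2*(42/139)) = -5 + (4 + 84/139) = -5 + 640/139 = -55/139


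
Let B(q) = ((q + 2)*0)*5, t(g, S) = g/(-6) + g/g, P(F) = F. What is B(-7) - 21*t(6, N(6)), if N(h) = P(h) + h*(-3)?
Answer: 0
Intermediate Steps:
N(h) = -2*h (N(h) = h + h*(-3) = h - 3*h = -2*h)
t(g, S) = 1 - g/6 (t(g, S) = g*(-⅙) + 1 = -g/6 + 1 = 1 - g/6)
B(q) = 0 (B(q) = ((2 + q)*0)*5 = 0*5 = 0)
B(-7) - 21*t(6, N(6)) = 0 - 21*(1 - ⅙*6) = 0 - 21*(1 - 1) = 0 - 21*0 = 0 + 0 = 0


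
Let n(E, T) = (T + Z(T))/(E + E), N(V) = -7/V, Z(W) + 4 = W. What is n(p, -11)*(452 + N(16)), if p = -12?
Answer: 93925/192 ≈ 489.19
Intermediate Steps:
Z(W) = -4 + W
n(E, T) = (-4 + 2*T)/(2*E) (n(E, T) = (T + (-4 + T))/(E + E) = (-4 + 2*T)/((2*E)) = (-4 + 2*T)*(1/(2*E)) = (-4 + 2*T)/(2*E))
n(p, -11)*(452 + N(16)) = ((-2 - 11)/(-12))*(452 - 7/16) = (-1/12*(-13))*(452 - 7*1/16) = 13*(452 - 7/16)/12 = (13/12)*(7225/16) = 93925/192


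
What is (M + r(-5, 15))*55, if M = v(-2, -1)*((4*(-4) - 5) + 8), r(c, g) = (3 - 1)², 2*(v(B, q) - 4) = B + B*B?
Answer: -3355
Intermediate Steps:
v(B, q) = 4 + B/2 + B²/2 (v(B, q) = 4 + (B + B*B)/2 = 4 + (B + B²)/2 = 4 + (B/2 + B²/2) = 4 + B/2 + B²/2)
r(c, g) = 4 (r(c, g) = 2² = 4)
M = -65 (M = (4 + (½)*(-2) + (½)*(-2)²)*((4*(-4) - 5) + 8) = (4 - 1 + (½)*4)*((-16 - 5) + 8) = (4 - 1 + 2)*(-21 + 8) = 5*(-13) = -65)
(M + r(-5, 15))*55 = (-65 + 4)*55 = -61*55 = -3355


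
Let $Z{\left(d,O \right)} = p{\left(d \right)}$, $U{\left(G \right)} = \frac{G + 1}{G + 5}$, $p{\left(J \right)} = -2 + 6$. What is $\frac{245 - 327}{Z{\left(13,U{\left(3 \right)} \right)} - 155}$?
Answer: $\frac{82}{151} \approx 0.54305$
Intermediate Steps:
$p{\left(J \right)} = 4$
$U{\left(G \right)} = \frac{1 + G}{5 + G}$
$Z{\left(d,O \right)} = 4$
$\frac{245 - 327}{Z{\left(13,U{\left(3 \right)} \right)} - 155} = \frac{245 - 327}{4 - 155} = - \frac{82}{-151} = \left(-82\right) \left(- \frac{1}{151}\right) = \frac{82}{151}$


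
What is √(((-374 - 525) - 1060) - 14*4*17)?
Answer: I*√2911 ≈ 53.954*I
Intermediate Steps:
√(((-374 - 525) - 1060) - 14*4*17) = √((-899 - 1060) - 56*17) = √(-1959 - 952) = √(-2911) = I*√2911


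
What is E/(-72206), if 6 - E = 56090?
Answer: 28042/36103 ≈ 0.77672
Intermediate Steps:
E = -56084 (E = 6 - 1*56090 = 6 - 56090 = -56084)
E/(-72206) = -56084/(-72206) = -56084*(-1/72206) = 28042/36103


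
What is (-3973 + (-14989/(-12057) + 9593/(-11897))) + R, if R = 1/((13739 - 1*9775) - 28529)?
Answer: -13997945754091654/3523655898885 ≈ -3972.6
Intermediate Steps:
R = -1/24565 (R = 1/((13739 - 9775) - 28529) = 1/(3964 - 28529) = 1/(-24565) = -1/24565 ≈ -4.0708e-5)
(-3973 + (-14989/(-12057) + 9593/(-11897))) + R = (-3973 + (-14989/(-12057) + 9593/(-11897))) - 1/24565 = (-3973 + (-14989*(-1/12057) + 9593*(-1/11897))) - 1/24565 = (-3973 + (14989/12057 - 9593/11897)) - 1/24565 = (-3973 + 62661332/143442129) - 1/24565 = -569832917185/143442129 - 1/24565 = -13997945754091654/3523655898885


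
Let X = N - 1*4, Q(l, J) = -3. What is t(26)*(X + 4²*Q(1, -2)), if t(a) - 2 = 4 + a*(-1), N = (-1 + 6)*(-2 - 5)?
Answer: 1740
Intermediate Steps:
N = -35 (N = 5*(-7) = -35)
t(a) = 6 - a (t(a) = 2 + (4 + a*(-1)) = 2 + (4 - a) = 6 - a)
X = -39 (X = -35 - 1*4 = -35 - 4 = -39)
t(26)*(X + 4²*Q(1, -2)) = (6 - 1*26)*(-39 + 4²*(-3)) = (6 - 26)*(-39 + 16*(-3)) = -20*(-39 - 48) = -20*(-87) = 1740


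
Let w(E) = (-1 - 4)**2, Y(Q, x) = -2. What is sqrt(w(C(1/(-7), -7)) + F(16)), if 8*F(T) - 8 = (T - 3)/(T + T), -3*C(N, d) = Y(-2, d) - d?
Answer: 3*sqrt(741)/16 ≈ 5.1040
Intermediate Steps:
C(N, d) = 2/3 + d/3 (C(N, d) = -(-2 - d)/3 = 2/3 + d/3)
F(T) = 1 + (-3 + T)/(16*T) (F(T) = 1 + ((T - 3)/(T + T))/8 = 1 + ((-3 + T)/((2*T)))/8 = 1 + ((-3 + T)*(1/(2*T)))/8 = 1 + ((-3 + T)/(2*T))/8 = 1 + (-3 + T)/(16*T))
w(E) = 25 (w(E) = (-5)**2 = 25)
sqrt(w(C(1/(-7), -7)) + F(16)) = sqrt(25 + (1/16)*(-3 + 17*16)/16) = sqrt(25 + (1/16)*(1/16)*(-3 + 272)) = sqrt(25 + (1/16)*(1/16)*269) = sqrt(25 + 269/256) = sqrt(6669/256) = 3*sqrt(741)/16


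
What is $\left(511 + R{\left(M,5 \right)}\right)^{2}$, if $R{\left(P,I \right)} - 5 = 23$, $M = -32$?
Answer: $290521$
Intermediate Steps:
$R{\left(P,I \right)} = 28$ ($R{\left(P,I \right)} = 5 + 23 = 28$)
$\left(511 + R{\left(M,5 \right)}\right)^{2} = \left(511 + 28\right)^{2} = 539^{2} = 290521$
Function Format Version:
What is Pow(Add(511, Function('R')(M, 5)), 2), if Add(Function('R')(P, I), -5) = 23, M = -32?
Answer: 290521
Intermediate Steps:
Function('R')(P, I) = 28 (Function('R')(P, I) = Add(5, 23) = 28)
Pow(Add(511, Function('R')(M, 5)), 2) = Pow(Add(511, 28), 2) = Pow(539, 2) = 290521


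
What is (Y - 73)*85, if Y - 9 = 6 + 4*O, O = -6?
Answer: -6970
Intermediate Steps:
Y = -9 (Y = 9 + (6 + 4*(-6)) = 9 + (6 - 24) = 9 - 18 = -9)
(Y - 73)*85 = (-9 - 73)*85 = -82*85 = -6970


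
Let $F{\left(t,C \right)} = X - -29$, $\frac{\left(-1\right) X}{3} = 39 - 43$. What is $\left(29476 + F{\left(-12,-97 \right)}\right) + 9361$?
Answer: $38878$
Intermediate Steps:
$X = 12$ ($X = - 3 \left(39 - 43\right) = \left(-3\right) \left(-4\right) = 12$)
$F{\left(t,C \right)} = 41$ ($F{\left(t,C \right)} = 12 - -29 = 12 + 29 = 41$)
$\left(29476 + F{\left(-12,-97 \right)}\right) + 9361 = \left(29476 + 41\right) + 9361 = 29517 + 9361 = 38878$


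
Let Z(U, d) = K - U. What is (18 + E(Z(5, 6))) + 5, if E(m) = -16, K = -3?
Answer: 7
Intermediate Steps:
Z(U, d) = -3 - U
(18 + E(Z(5, 6))) + 5 = (18 - 16) + 5 = 2 + 5 = 7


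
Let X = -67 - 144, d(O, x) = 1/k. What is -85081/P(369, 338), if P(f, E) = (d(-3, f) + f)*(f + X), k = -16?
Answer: -680648/466337 ≈ -1.4596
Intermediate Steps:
d(O, x) = -1/16 (d(O, x) = 1/(-16) = -1/16)
X = -211
P(f, E) = (-211 + f)*(-1/16 + f) (P(f, E) = (-1/16 + f)*(f - 211) = (-1/16 + f)*(-211 + f) = (-211 + f)*(-1/16 + f))
-85081/P(369, 338) = -85081/(211/16 + 369² - 3377/16*369) = -85081/(211/16 + 136161 - 1246113/16) = -85081/466337/8 = -85081*8/466337 = -680648/466337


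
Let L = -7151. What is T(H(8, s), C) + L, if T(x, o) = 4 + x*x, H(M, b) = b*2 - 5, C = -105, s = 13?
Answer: -6706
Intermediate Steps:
H(M, b) = -5 + 2*b (H(M, b) = 2*b - 5 = -5 + 2*b)
T(x, o) = 4 + x²
T(H(8, s), C) + L = (4 + (-5 + 2*13)²) - 7151 = (4 + (-5 + 26)²) - 7151 = (4 + 21²) - 7151 = (4 + 441) - 7151 = 445 - 7151 = -6706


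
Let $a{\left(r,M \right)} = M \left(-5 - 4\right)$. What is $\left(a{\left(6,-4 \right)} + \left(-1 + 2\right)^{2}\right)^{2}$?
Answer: $1369$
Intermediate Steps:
$a{\left(r,M \right)} = - 9 M$ ($a{\left(r,M \right)} = M \left(-9\right) = - 9 M$)
$\left(a{\left(6,-4 \right)} + \left(-1 + 2\right)^{2}\right)^{2} = \left(\left(-9\right) \left(-4\right) + \left(-1 + 2\right)^{2}\right)^{2} = \left(36 + 1^{2}\right)^{2} = \left(36 + 1\right)^{2} = 37^{2} = 1369$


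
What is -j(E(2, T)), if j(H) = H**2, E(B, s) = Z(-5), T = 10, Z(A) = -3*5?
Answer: -225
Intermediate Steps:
Z(A) = -15
E(B, s) = -15
-j(E(2, T)) = -1*(-15)**2 = -1*225 = -225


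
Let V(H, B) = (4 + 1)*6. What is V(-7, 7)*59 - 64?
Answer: 1706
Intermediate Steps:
V(H, B) = 30 (V(H, B) = 5*6 = 30)
V(-7, 7)*59 - 64 = 30*59 - 64 = 1770 - 64 = 1706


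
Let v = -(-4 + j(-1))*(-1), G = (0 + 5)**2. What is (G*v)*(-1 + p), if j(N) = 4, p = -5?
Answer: 0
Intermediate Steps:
G = 25 (G = 5**2 = 25)
v = 0 (v = -(-4 + 4)*(-1) = -1*0*(-1) = 0*(-1) = 0)
(G*v)*(-1 + p) = (25*0)*(-1 - 5) = 0*(-6) = 0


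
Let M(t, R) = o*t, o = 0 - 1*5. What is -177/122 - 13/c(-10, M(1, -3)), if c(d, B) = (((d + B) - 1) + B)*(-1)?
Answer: -5303/2562 ≈ -2.0699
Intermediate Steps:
o = -5 (o = 0 - 5 = -5)
M(t, R) = -5*t
c(d, B) = 1 - d - 2*B (c(d, B) = (((B + d) - 1) + B)*(-1) = ((-1 + B + d) + B)*(-1) = (-1 + d + 2*B)*(-1) = 1 - d - 2*B)
-177/122 - 13/c(-10, M(1, -3)) = -177/122 - 13/(1 - 1*(-10) - (-10)) = -177*1/122 - 13/(1 + 10 - 2*(-5)) = -177/122 - 13/(1 + 10 + 10) = -177/122 - 13/21 = -5303/2562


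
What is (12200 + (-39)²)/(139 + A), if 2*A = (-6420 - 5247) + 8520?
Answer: -27442/2869 ≈ -9.5650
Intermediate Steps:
A = -3147/2 (A = ((-6420 - 5247) + 8520)/2 = (-11667 + 8520)/2 = (½)*(-3147) = -3147/2 ≈ -1573.5)
(12200 + (-39)²)/(139 + A) = (12200 + (-39)²)/(139 - 3147/2) = (12200 + 1521)/(-2869/2) = 13721*(-2/2869) = -27442/2869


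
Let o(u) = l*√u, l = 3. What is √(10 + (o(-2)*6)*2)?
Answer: √(10 + 36*I*√2) ≈ 5.5626 + 4.5763*I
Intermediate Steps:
o(u) = 3*√u
√(10 + (o(-2)*6)*2) = √(10 + ((3*√(-2))*6)*2) = √(10 + ((3*(I*√2))*6)*2) = √(10 + ((3*I*√2)*6)*2) = √(10 + (18*I*√2)*2) = √(10 + 36*I*√2)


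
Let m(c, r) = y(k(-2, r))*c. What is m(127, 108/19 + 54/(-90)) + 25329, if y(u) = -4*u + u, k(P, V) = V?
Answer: 2222232/95 ≈ 23392.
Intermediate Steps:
y(u) = -3*u
m(c, r) = -3*c*r (m(c, r) = (-3*r)*c = -3*c*r)
m(127, 108/19 + 54/(-90)) + 25329 = -3*127*(108/19 + 54/(-90)) + 25329 = -3*127*(108*(1/19) + 54*(-1/90)) + 25329 = -3*127*(108/19 - ⅗) + 25329 = -3*127*483/95 + 25329 = -184023/95 + 25329 = 2222232/95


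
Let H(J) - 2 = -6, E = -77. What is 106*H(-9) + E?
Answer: -501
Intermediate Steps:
H(J) = -4 (H(J) = 2 - 6 = -4)
106*H(-9) + E = 106*(-4) - 77 = -424 - 77 = -501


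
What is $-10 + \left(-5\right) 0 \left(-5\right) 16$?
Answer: $-10$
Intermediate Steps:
$-10 + \left(-5\right) 0 \left(-5\right) 16 = -10 + 0 \left(-5\right) 16 = -10 + 0 \cdot 16 = -10 + 0 = -10$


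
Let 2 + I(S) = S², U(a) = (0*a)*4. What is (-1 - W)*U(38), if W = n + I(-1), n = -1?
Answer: 0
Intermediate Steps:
U(a) = 0 (U(a) = 0*4 = 0)
I(S) = -2 + S²
W = -2 (W = -1 + (-2 + (-1)²) = -1 + (-2 + 1) = -1 - 1 = -2)
(-1 - W)*U(38) = (-1 - 1*(-2))*0 = (-1 + 2)*0 = 1*0 = 0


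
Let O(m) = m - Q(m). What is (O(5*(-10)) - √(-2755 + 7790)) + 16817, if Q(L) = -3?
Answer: 16770 - √5035 ≈ 16699.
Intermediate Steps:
O(m) = 3 + m (O(m) = m - 1*(-3) = m + 3 = 3 + m)
(O(5*(-10)) - √(-2755 + 7790)) + 16817 = ((3 + 5*(-10)) - √(-2755 + 7790)) + 16817 = ((3 - 50) - √5035) + 16817 = (-47 - √5035) + 16817 = 16770 - √5035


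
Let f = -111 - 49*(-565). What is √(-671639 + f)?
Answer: I*√644065 ≈ 802.54*I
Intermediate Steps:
f = 27574 (f = -111 + 27685 = 27574)
√(-671639 + f) = √(-671639 + 27574) = √(-644065) = I*√644065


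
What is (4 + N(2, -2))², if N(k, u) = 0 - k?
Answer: 4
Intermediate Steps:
N(k, u) = -k
(4 + N(2, -2))² = (4 - 1*2)² = (4 - 2)² = 2² = 4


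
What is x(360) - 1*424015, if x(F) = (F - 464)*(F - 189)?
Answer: -441799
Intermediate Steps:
x(F) = (-464 + F)*(-189 + F)
x(360) - 1*424015 = (87696 + 360² - 653*360) - 1*424015 = (87696 + 129600 - 235080) - 424015 = -17784 - 424015 = -441799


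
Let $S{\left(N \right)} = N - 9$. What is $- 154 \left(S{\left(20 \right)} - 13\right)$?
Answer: $308$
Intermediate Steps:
$S{\left(N \right)} = -9 + N$ ($S{\left(N \right)} = N - 9 = -9 + N$)
$- 154 \left(S{\left(20 \right)} - 13\right) = - 154 \left(\left(-9 + 20\right) - 13\right) = - 154 \left(11 - 13\right) = \left(-154\right) \left(-2\right) = 308$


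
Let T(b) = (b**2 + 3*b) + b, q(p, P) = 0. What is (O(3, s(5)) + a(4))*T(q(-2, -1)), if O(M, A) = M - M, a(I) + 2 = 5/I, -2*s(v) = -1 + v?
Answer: 0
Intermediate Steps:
s(v) = 1/2 - v/2 (s(v) = -(-1 + v)/2 = 1/2 - v/2)
T(b) = b**2 + 4*b
a(I) = -2 + 5/I
O(M, A) = 0
(O(3, s(5)) + a(4))*T(q(-2, -1)) = (0 + (-2 + 5/4))*(0*(4 + 0)) = (0 + (-2 + 5*(1/4)))*(0*4) = (0 + (-2 + 5/4))*0 = (0 - 3/4)*0 = -3/4*0 = 0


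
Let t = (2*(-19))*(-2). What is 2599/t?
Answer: 2599/76 ≈ 34.197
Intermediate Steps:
t = 76 (t = -38*(-2) = 76)
2599/t = 2599/76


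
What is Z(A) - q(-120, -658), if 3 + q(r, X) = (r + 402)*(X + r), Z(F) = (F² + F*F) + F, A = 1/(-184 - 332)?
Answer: 29208149815/133128 ≈ 2.1940e+5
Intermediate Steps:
A = -1/516 (A = 1/(-516) = -1/516 ≈ -0.0019380)
Z(F) = F + 2*F² (Z(F) = (F² + F²) + F = 2*F² + F = F + 2*F²)
q(r, X) = -3 + (402 + r)*(X + r) (q(r, X) = -3 + (r + 402)*(X + r) = -3 + (402 + r)*(X + r))
Z(A) - q(-120, -658) = -(1 + 2*(-1/516))/516 - (-3 + (-120)² + 402*(-658) + 402*(-120) - 658*(-120)) = -(1 - 1/258)/516 - (-3 + 14400 - 264516 - 48240 + 78960) = -1/516*257/258 - 1*(-219399) = -257/133128 + 219399 = 29208149815/133128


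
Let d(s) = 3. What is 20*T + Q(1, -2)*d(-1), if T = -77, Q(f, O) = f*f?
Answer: -1537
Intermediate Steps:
Q(f, O) = f**2
20*T + Q(1, -2)*d(-1) = 20*(-77) + 1**2*3 = -1540 + 1*3 = -1540 + 3 = -1537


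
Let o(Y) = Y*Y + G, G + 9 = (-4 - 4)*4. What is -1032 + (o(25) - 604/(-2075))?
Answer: -928996/2075 ≈ -447.71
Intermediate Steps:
G = -41 (G = -9 + (-4 - 4)*4 = -9 - 8*4 = -9 - 32 = -41)
o(Y) = -41 + Y² (o(Y) = Y*Y - 41 = Y² - 41 = -41 + Y²)
-1032 + (o(25) - 604/(-2075)) = -1032 + ((-41 + 25²) - 604/(-2075)) = -1032 + ((-41 + 625) - 604*(-1)/2075) = -1032 + (584 - 1*(-604/2075)) = -1032 + (584 + 604/2075) = -1032 + 1212404/2075 = -928996/2075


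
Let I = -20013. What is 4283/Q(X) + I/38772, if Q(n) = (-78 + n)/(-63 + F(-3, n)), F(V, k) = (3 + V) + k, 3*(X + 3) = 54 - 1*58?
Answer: 11179757647/3192228 ≈ 3502.2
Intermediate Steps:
X = -13/3 (X = -3 + (54 - 1*58)/3 = -3 + (54 - 58)/3 = -3 + (⅓)*(-4) = -3 - 4/3 = -13/3 ≈ -4.3333)
F(V, k) = 3 + V + k
Q(n) = (-78 + n)/(-63 + n) (Q(n) = (-78 + n)/(-63 + (3 - 3 + n)) = (-78 + n)/(-63 + n))
4283/Q(X) + I/38772 = 4283/(((-78 - 13/3)/(-63 - 13/3))) - 20013/38772 = 4283/((-247/3/(-202/3))) - 20013*1/38772 = 4283/((-3/202*(-247/3))) - 6671/12924 = 4283/(247/202) - 6671/12924 = 4283*(202/247) - 6671/12924 = 865166/247 - 6671/12924 = 11179757647/3192228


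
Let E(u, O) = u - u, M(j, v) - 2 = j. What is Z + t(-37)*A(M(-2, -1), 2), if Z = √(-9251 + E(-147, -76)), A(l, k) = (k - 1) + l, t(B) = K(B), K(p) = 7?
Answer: 7 + 29*I*√11 ≈ 7.0 + 96.182*I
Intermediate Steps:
M(j, v) = 2 + j
t(B) = 7
A(l, k) = -1 + k + l (A(l, k) = (-1 + k) + l = -1 + k + l)
E(u, O) = 0
Z = 29*I*√11 (Z = √(-9251 + 0) = √(-9251) = 29*I*√11 ≈ 96.182*I)
Z + t(-37)*A(M(-2, -1), 2) = 29*I*√11 + 7*(-1 + 2 + (2 - 2)) = 29*I*√11 + 7*(-1 + 2 + 0) = 29*I*√11 + 7*1 = 29*I*√11 + 7 = 7 + 29*I*√11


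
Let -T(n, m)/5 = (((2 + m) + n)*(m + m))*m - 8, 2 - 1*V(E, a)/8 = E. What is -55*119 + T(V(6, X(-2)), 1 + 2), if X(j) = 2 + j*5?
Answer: -4075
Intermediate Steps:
X(j) = 2 + 5*j
V(E, a) = 16 - 8*E
T(n, m) = 40 - 10*m**2*(2 + m + n) (T(n, m) = -5*((((2 + m) + n)*(m + m))*m - 8) = -5*(((2 + m + n)*(2*m))*m - 8) = -5*((2*m*(2 + m + n))*m - 8) = -5*(2*m**2*(2 + m + n) - 8) = -5*(-8 + 2*m**2*(2 + m + n)) = 40 - 10*m**2*(2 + m + n))
-55*119 + T(V(6, X(-2)), 1 + 2) = -55*119 + (40 - 20*(1 + 2)**2 - 10*(1 + 2)**3 - 10*(16 - 8*6)*(1 + 2)**2) = -6545 + (40 - 20*3**2 - 10*3**3 - 10*(16 - 48)*3**2) = -6545 + (40 - 20*9 - 10*27 - 10*(-32)*9) = -6545 + (40 - 180 - 270 + 2880) = -6545 + 2470 = -4075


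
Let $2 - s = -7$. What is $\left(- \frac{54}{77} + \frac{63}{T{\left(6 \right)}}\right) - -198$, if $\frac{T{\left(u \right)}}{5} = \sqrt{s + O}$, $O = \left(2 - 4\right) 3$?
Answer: $\frac{15192}{77} + \frac{21 \sqrt{3}}{5} \approx 204.57$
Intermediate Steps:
$s = 9$ ($s = 2 - -7 = 2 + 7 = 9$)
$O = -6$ ($O = \left(-2\right) 3 = -6$)
$T{\left(u \right)} = 5 \sqrt{3}$ ($T{\left(u \right)} = 5 \sqrt{9 - 6} = 5 \sqrt{3}$)
$\left(- \frac{54}{77} + \frac{63}{T{\left(6 \right)}}\right) - -198 = \left(- \frac{54}{77} + \frac{63}{5 \sqrt{3}}\right) - -198 = \left(\left(-54\right) \frac{1}{77} + 63 \frac{\sqrt{3}}{15}\right) + 198 = \left(- \frac{54}{77} + \frac{21 \sqrt{3}}{5}\right) + 198 = \frac{15192}{77} + \frac{21 \sqrt{3}}{5}$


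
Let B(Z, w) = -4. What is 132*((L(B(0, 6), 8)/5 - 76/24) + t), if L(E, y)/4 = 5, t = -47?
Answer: -6094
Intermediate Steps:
L(E, y) = 20 (L(E, y) = 4*5 = 20)
132*((L(B(0, 6), 8)/5 - 76/24) + t) = 132*((20/5 - 76/24) - 47) = 132*((20*(⅕) - 76*1/24) - 47) = 132*((4 - 19/6) - 47) = 132*(⅚ - 47) = 132*(-277/6) = -6094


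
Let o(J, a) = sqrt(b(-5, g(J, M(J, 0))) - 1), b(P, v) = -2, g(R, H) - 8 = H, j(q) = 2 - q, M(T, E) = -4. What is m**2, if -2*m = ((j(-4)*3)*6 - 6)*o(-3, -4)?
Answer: -7803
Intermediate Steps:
g(R, H) = 8 + H
o(J, a) = I*sqrt(3) (o(J, a) = sqrt(-2 - 1) = sqrt(-3) = I*sqrt(3))
m = -51*I*sqrt(3) (m = -(((2 - 1*(-4))*3)*6 - 6)*I*sqrt(3)/2 = -(((2 + 4)*3)*6 - 6)*I*sqrt(3)/2 = -((6*3)*6 - 6)*I*sqrt(3)/2 = -(18*6 - 6)*I*sqrt(3)/2 = -(108 - 6)*I*sqrt(3)/2 = -51*I*sqrt(3) ≈ -88.335*I)
m**2 = (-51*I*sqrt(3))**2 = -7803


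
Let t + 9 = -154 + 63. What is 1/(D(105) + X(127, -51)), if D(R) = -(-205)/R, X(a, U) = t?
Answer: -21/2059 ≈ -0.010199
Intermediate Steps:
t = -100 (t = -9 + (-154 + 63) = -9 - 91 = -100)
X(a, U) = -100
D(R) = 205/R
1/(D(105) + X(127, -51)) = 1/(205/105 - 100) = 1/(205*(1/105) - 100) = 1/(41/21 - 100) = 1/(-2059/21) = -21/2059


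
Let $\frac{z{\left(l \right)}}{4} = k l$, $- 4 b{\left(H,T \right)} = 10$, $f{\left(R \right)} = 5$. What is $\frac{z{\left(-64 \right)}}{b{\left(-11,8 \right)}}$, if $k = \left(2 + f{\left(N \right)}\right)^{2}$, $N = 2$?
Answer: $\frac{25088}{5} \approx 5017.6$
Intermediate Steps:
$b{\left(H,T \right)} = - \frac{5}{2}$ ($b{\left(H,T \right)} = \left(- \frac{1}{4}\right) 10 = - \frac{5}{2}$)
$k = 49$ ($k = \left(2 + 5\right)^{2} = 7^{2} = 49$)
$z{\left(l \right)} = 196 l$ ($z{\left(l \right)} = 4 \cdot 49 l = 196 l$)
$\frac{z{\left(-64 \right)}}{b{\left(-11,8 \right)}} = \frac{196 \left(-64\right)}{- \frac{5}{2}} = \left(-12544\right) \left(- \frac{2}{5}\right) = \frac{25088}{5}$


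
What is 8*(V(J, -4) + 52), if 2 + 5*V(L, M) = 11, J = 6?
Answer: 2152/5 ≈ 430.40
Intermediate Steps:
V(L, M) = 9/5 (V(L, M) = -⅖ + (⅕)*11 = -⅖ + 11/5 = 9/5)
8*(V(J, -4) + 52) = 8*(9/5 + 52) = 8*(269/5) = 2152/5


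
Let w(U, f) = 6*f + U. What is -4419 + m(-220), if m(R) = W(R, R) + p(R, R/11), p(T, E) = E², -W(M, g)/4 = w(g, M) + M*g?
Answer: -191459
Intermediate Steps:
w(U, f) = U + 6*f
W(M, g) = -24*M - 4*g - 4*M*g (W(M, g) = -4*((g + 6*M) + M*g) = -4*(g + 6*M + M*g) = -24*M - 4*g - 4*M*g)
m(R) = -28*R - 483*R²/121 (m(R) = (-24*R - 4*R - 4*R*R) + (R/11)² = (-24*R - 4*R - 4*R²) + (R*(1/11))² = (-28*R - 4*R²) + (R/11)² = (-28*R - 4*R²) + R²/121 = -28*R - 483*R²/121)
-4419 + m(-220) = -4419 + (7/121)*(-220)*(-484 - 69*(-220)) = -4419 + (7/121)*(-220)*(-484 + 15180) = -4419 + (7/121)*(-220)*14696 = -4419 - 187040 = -191459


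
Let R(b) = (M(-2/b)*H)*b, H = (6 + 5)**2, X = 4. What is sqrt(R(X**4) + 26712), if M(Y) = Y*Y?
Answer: sqrt(1709689)/8 ≈ 163.44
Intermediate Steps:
H = 121 (H = 11**2 = 121)
M(Y) = Y**2
R(b) = 484/b (R(b) = ((-2/b)**2*121)*b = ((4/b**2)*121)*b = (484/b**2)*b = 484/b)
sqrt(R(X**4) + 26712) = sqrt(484/(4**4) + 26712) = sqrt(484/256 + 26712) = sqrt(484*(1/256) + 26712) = sqrt(121/64 + 26712) = sqrt(1709689/64) = sqrt(1709689)/8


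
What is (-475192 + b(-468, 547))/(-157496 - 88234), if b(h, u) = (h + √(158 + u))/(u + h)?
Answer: 18770318/9706335 - √705/19412670 ≈ 1.9338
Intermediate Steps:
b(h, u) = (h + √(158 + u))/(h + u)
(-475192 + b(-468, 547))/(-157496 - 88234) = (-475192 + (-468 + √(158 + 547))/(-468 + 547))/(-157496 - 88234) = (-475192 + (-468 + √705)/79)/(-245730) = (-475192 + (-468 + √705)/79)*(-1/245730) = (-475192 + (-468/79 + √705/79))*(-1/245730) = (-37540636/79 + √705/79)*(-1/245730) = 18770318/9706335 - √705/19412670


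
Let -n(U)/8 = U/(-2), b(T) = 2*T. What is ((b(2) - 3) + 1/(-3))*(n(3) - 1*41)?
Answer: -58/3 ≈ -19.333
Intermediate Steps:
n(U) = 4*U (n(U) = -8*U/(-2) = -8*U*(-1)/2 = -(-4)*U = 4*U)
((b(2) - 3) + 1/(-3))*(n(3) - 1*41) = ((2*2 - 3) + 1/(-3))*(4*3 - 1*41) = ((4 - 3) - ⅓)*(12 - 41) = (1 - ⅓)*(-29) = (⅔)*(-29) = -58/3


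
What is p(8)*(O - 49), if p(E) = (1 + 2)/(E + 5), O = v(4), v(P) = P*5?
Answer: -87/13 ≈ -6.6923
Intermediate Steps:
v(P) = 5*P
O = 20 (O = 5*4 = 20)
p(E) = 3/(5 + E)
p(8)*(O - 49) = (3/(5 + 8))*(20 - 49) = (3/13)*(-29) = -87/13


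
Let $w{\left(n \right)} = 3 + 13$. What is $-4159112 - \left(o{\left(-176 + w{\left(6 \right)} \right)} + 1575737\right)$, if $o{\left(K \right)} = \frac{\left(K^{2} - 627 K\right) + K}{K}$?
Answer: $-5734063$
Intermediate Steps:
$w{\left(n \right)} = 16$
$o{\left(K \right)} = \frac{K^{2} - 626 K}{K}$
$-4159112 - \left(o{\left(-176 + w{\left(6 \right)} \right)} + 1575737\right) = -4159112 - \left(\left(-626 + \left(-176 + 16\right)\right) + 1575737\right) = -4159112 - \left(\left(-626 - 160\right) + 1575737\right) = -4159112 - \left(-786 + 1575737\right) = -4159112 - 1574951 = -5734063$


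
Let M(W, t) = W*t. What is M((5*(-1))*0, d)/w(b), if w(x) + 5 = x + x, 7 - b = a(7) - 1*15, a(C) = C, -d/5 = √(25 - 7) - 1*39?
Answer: 0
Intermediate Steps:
d = 195 - 15*√2 (d = -5*(√(25 - 7) - 1*39) = -5*(√18 - 39) = -5*(3*√2 - 39) = -5*(-39 + 3*√2) = 195 - 15*√2 ≈ 173.79)
b = 15 (b = 7 - (7 - 1*15) = 7 - (7 - 15) = 7 - 1*(-8) = 7 + 8 = 15)
w(x) = -5 + 2*x (w(x) = -5 + (x + x) = -5 + 2*x)
M((5*(-1))*0, d)/w(b) = (((5*(-1))*0)*(195 - 15*√2))/(-5 + 2*15) = ((-5*0)*(195 - 15*√2))/(-5 + 30) = (0*(195 - 15*√2))/25 = 0*(1/25) = 0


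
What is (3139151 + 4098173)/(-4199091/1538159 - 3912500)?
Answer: -11132155046516/6018051286591 ≈ -1.8498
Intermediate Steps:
(3139151 + 4098173)/(-4199091/1538159 - 3912500) = 7237324/(-4199091*1/1538159 - 3912500) = 7237324/(-4199091/1538159 - 3912500) = 7237324/(-6018051286591/1538159) = 7237324*(-1538159/6018051286591) = -11132155046516/6018051286591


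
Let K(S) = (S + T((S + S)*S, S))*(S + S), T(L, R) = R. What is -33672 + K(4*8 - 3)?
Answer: -30308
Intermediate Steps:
K(S) = 4*S**2 (K(S) = (S + S)*(S + S) = (2*S)*(2*S) = 4*S**2)
-33672 + K(4*8 - 3) = -33672 + 4*(4*8 - 3)**2 = -33672 + 4*(32 - 3)**2 = -33672 + 4*29**2 = -33672 + 4*841 = -33672 + 3364 = -30308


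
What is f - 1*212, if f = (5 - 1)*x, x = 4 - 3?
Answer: -208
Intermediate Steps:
x = 1
f = 4 (f = (5 - 1)*1 = 4*1 = 4)
f - 1*212 = 4 - 1*212 = 4 - 212 = -208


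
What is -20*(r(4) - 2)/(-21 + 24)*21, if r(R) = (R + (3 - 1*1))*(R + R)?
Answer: -6440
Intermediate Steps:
r(R) = 2*R*(2 + R) (r(R) = (R + (3 - 1))*(2*R) = (R + 2)*(2*R) = (2 + R)*(2*R) = 2*R*(2 + R))
-20*(r(4) - 2)/(-21 + 24)*21 = -20*(2*4*(2 + 4) - 2)/(-21 + 24)*21 = -20*(2*4*6 - 2)/3*21 = -20*(48 - 2)/3*21 = -920/3*21 = -6440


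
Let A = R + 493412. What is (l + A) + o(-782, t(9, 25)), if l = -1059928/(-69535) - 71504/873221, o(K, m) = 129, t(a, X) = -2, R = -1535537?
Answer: -63268474511823612/60719422235 ≈ -1.0420e+6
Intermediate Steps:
A = -1042125 (A = -1535537 + 493412 = -1042125)
l = 920579357448/60719422235 (l = -1059928*(-1/69535) - 71504*1/873221 = 1059928/69535 - 71504/873221 = 920579357448/60719422235 ≈ 15.161)
(l + A) + o(-782, t(9, 25)) = (920579357448/60719422235 - 1042125) + 129 = -63276307317291927/60719422235 + 129 = -63268474511823612/60719422235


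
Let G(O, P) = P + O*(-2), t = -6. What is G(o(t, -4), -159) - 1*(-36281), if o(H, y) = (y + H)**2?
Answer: 35922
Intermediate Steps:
o(H, y) = (H + y)**2
G(O, P) = P - 2*O
G(o(t, -4), -159) - 1*(-36281) = (-159 - 2*(-6 - 4)**2) - 1*(-36281) = (-159 - 2*(-10)**2) + 36281 = (-159 - 2*100) + 36281 = (-159 - 200) + 36281 = -359 + 36281 = 35922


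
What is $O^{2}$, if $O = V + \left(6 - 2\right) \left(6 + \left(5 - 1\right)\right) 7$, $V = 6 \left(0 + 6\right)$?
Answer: $99856$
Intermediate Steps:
$V = 36$ ($V = 6 \cdot 6 = 36$)
$O = 316$ ($O = 36 + \left(6 - 2\right) \left(6 + \left(5 - 1\right)\right) 7 = 36 + 4 \left(6 + \left(5 - 1\right)\right) 7 = 36 + 4 \left(6 + 4\right) 7 = 36 + 4 \cdot 10 \cdot 7 = 36 + 40 \cdot 7 = 36 + 280 = 316$)
$O^{2} = 316^{2} = 99856$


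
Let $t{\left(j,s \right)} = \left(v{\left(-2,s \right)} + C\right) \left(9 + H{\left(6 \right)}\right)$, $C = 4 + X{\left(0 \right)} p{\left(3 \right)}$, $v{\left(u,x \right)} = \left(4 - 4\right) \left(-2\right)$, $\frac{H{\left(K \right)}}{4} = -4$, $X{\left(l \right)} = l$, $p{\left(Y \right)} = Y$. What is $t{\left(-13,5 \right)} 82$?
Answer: $-2296$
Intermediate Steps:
$H{\left(K \right)} = -16$ ($H{\left(K \right)} = 4 \left(-4\right) = -16$)
$v{\left(u,x \right)} = 0$ ($v{\left(u,x \right)} = \left(4 - 4\right) \left(-2\right) = 0 \left(-2\right) = 0$)
$C = 4$ ($C = 4 + 0 \cdot 3 = 4 + 0 = 4$)
$t{\left(j,s \right)} = -28$ ($t{\left(j,s \right)} = \left(0 + 4\right) \left(9 - 16\right) = 4 \left(-7\right) = -28$)
$t{\left(-13,5 \right)} 82 = \left(-28\right) 82 = -2296$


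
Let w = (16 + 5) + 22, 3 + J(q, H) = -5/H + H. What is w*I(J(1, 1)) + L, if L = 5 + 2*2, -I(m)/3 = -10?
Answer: 1299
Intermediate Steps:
J(q, H) = -3 + H - 5/H (J(q, H) = -3 + (-5/H + H) = -3 + (H - 5/H) = -3 + H - 5/H)
I(m) = 30 (I(m) = -3*(-10) = 30)
L = 9 (L = 5 + 4 = 9)
w = 43 (w = 21 + 22 = 43)
w*I(J(1, 1)) + L = 43*30 + 9 = 1290 + 9 = 1299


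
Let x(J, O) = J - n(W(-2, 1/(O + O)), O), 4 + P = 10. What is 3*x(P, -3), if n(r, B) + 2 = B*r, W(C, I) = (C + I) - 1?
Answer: -9/2 ≈ -4.5000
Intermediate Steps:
P = 6 (P = -4 + 10 = 6)
W(C, I) = -1 + C + I
n(r, B) = -2 + B*r
x(J, O) = 2 + J - O*(-3 + 1/(2*O)) (x(J, O) = J - (-2 + O*(-1 - 2 + 1/(O + O))) = J - (-2 + O*(-1 - 2 + 1/(2*O))) = J - (-2 + O*(-3 + 1/(2*O))) = J + (2 - O*(-3 + 1/(2*O))) = 2 + J - O*(-3 + 1/(2*O)))
3*x(P, -3) = 3*(3/2 + 6 + 3*(-3)) = 3*(3/2 + 6 - 9) = 3*(-3/2) = -9/2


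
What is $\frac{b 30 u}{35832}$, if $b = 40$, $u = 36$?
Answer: $\frac{1800}{1493} \approx 1.2056$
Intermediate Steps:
$\frac{b 30 u}{35832} = \frac{40 \cdot 30 \cdot 36}{35832} = 1200 \cdot 36 \cdot \frac{1}{35832} = 43200 \cdot \frac{1}{35832} = \frac{1800}{1493}$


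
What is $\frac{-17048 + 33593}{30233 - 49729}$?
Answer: $- \frac{16545}{19496} \approx -0.84864$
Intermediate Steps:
$\frac{-17048 + 33593}{30233 - 49729} = \frac{16545}{-19496} = 16545 \left(- \frac{1}{19496}\right) = - \frac{16545}{19496}$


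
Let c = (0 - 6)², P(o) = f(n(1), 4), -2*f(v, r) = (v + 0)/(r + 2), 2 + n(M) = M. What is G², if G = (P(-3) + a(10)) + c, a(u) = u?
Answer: 305809/144 ≈ 2123.7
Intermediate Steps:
n(M) = -2 + M
f(v, r) = -v/(2*(2 + r)) (f(v, r) = -(v + 0)/(2*(r + 2)) = -v/(2*(2 + r)))
P(o) = 1/12 (P(o) = -(-2 + 1)/(4 + 2*4) = -1*(-1)/(4 + 8) = -1*(-1)/12 = -1*(-1)*1/12 = 1/12)
c = 36 (c = (-6)² = 36)
G = 553/12 (G = (1/12 + 10) + 36 = 121/12 + 36 = 553/12 ≈ 46.083)
G² = (553/12)² = 305809/144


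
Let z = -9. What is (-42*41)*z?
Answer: 15498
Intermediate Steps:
(-42*41)*z = -42*41*(-9) = -1722*(-9) = 15498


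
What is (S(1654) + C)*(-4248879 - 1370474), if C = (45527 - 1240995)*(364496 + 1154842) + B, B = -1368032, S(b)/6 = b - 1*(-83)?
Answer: 10206550646109667282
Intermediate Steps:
S(b) = 498 + 6*b (S(b) = 6*(b - 1*(-83)) = 6*(b + 83) = 6*(83 + b) = 498 + 6*b)
C = -1816321328216 (C = (45527 - 1240995)*(364496 + 1154842) - 1368032 = -1195468*1519338 - 1368032 = -1816319960184 - 1368032 = -1816321328216)
(S(1654) + C)*(-4248879 - 1370474) = ((498 + 6*1654) - 1816321328216)*(-4248879 - 1370474) = ((498 + 9924) - 1816321328216)*(-5619353) = (10422 - 1816321328216)*(-5619353) = -1816321317794*(-5619353) = 10206550646109667282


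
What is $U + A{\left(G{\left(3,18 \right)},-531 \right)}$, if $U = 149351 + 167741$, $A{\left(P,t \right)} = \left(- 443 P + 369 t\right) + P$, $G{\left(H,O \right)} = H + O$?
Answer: $111871$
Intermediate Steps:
$A{\left(P,t \right)} = - 442 P + 369 t$
$U = 317092$
$U + A{\left(G{\left(3,18 \right)},-531 \right)} = 317092 - \left(195939 + 442 \left(3 + 18\right)\right) = 317092 - 205221 = 111871$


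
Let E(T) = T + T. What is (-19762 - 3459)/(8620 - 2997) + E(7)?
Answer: 55501/5623 ≈ 9.8704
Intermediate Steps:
E(T) = 2*T
(-19762 - 3459)/(8620 - 2997) + E(7) = (-19762 - 3459)/(8620 - 2997) + 2*7 = -23221/5623 + 14 = 55501/5623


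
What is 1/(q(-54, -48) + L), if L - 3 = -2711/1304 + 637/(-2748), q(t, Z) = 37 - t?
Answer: 895848/82139593 ≈ 0.010906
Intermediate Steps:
L = 617425/895848 (L = 3 + (-2711/1304 + 637/(-2748)) = 3 + (-2711*1/1304 + 637*(-1/2748)) = 3 + (-2711/1304 - 637/2748) = 3 - 2070119/895848 = 617425/895848 ≈ 0.68921)
1/(q(-54, -48) + L) = 1/((37 - 1*(-54)) + 617425/895848) = 1/((37 + 54) + 617425/895848) = 1/(91 + 617425/895848) = 1/(82139593/895848) = 895848/82139593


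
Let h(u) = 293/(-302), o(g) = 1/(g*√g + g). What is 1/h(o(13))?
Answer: -302/293 ≈ -1.0307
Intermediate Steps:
o(g) = 1/(g + g^(3/2)) (o(g) = 1/(g^(3/2) + g) = 1/(g + g^(3/2)))
h(u) = -293/302 (h(u) = 293*(-1/302) = -293/302)
1/h(o(13)) = 1/(-293/302) = -302/293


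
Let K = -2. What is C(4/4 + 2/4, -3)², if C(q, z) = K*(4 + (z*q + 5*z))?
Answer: 961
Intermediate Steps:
C(q, z) = -8 - 10*z - 2*q*z (C(q, z) = -2*(4 + (z*q + 5*z)) = -2*(4 + (q*z + 5*z)) = -2*(4 + (5*z + q*z)) = -2*(4 + 5*z + q*z) = -8 - 10*z - 2*q*z)
C(4/4 + 2/4, -3)² = (-8 - 10*(-3) - 2*(4/4 + 2/4)*(-3))² = (-8 + 30 - 2*(4*(¼) + 2*(¼))*(-3))² = (-8 + 30 - 2*(1 + ½)*(-3))² = (-8 + 30 - 2*3/2*(-3))² = (-8 + 30 + 9)² = 31² = 961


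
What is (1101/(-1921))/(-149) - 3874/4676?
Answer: -551851435/669203402 ≈ -0.82464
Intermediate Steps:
(1101/(-1921))/(-149) - 3874/4676 = (1101*(-1/1921))*(-1/149) - 3874*1/4676 = -1101/1921*(-1/149) - 1937/2338 = 1101/286229 - 1937/2338 = -551851435/669203402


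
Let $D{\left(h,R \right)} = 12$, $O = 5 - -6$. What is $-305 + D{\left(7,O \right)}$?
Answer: $-293$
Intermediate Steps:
$O = 11$ ($O = 5 + 6 = 11$)
$-305 + D{\left(7,O \right)} = -305 + 12 = -293$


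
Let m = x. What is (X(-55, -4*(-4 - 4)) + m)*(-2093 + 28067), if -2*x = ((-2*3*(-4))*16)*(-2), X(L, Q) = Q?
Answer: 10805184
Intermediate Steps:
x = 384 (x = -(-2*3*(-4))*16*(-2)/2 = --6*(-4)*16*(-2)/2 = -24*16*(-2)/2 = -192*(-2) = -½*(-768) = 384)
m = 384
(X(-55, -4*(-4 - 4)) + m)*(-2093 + 28067) = (-4*(-4 - 4) + 384)*(-2093 + 28067) = (-4*(-8) + 384)*25974 = (32 + 384)*25974 = 416*25974 = 10805184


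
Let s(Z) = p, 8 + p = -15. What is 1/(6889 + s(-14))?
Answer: 1/6866 ≈ 0.00014565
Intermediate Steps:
p = -23 (p = -8 - 15 = -23)
s(Z) = -23
1/(6889 + s(-14)) = 1/(6889 - 23) = 1/6866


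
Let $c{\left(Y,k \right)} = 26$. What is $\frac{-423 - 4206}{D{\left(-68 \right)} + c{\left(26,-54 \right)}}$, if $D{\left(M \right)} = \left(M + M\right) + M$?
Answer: $\frac{4629}{178} \approx 26.006$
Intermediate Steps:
$D{\left(M \right)} = 3 M$ ($D{\left(M \right)} = 2 M + M = 3 M$)
$\frac{-423 - 4206}{D{\left(-68 \right)} + c{\left(26,-54 \right)}} = \frac{-423 - 4206}{3 \left(-68\right) + 26} = - \frac{4629}{-204 + 26} = - \frac{4629}{-178} = \left(-4629\right) \left(- \frac{1}{178}\right) = \frac{4629}{178}$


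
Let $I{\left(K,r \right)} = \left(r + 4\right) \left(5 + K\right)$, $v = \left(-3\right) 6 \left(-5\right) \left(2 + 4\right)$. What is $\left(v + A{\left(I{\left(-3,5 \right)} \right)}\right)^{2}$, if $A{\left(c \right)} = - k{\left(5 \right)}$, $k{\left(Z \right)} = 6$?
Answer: $285156$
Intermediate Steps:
$v = 540$ ($v = \left(-18\right) \left(-5\right) 6 = 90 \cdot 6 = 540$)
$I{\left(K,r \right)} = \left(4 + r\right) \left(5 + K\right)$
$A{\left(c \right)} = -6$ ($A{\left(c \right)} = \left(-1\right) 6 = -6$)
$\left(v + A{\left(I{\left(-3,5 \right)} \right)}\right)^{2} = \left(540 - 6\right)^{2} = 534^{2} = 285156$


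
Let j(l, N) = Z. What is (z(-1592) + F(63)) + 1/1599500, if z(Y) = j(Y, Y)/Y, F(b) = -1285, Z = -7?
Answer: -818029485477/636601000 ≈ -1285.0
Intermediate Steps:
j(l, N) = -7
z(Y) = -7/Y
(z(-1592) + F(63)) + 1/1599500 = (-7/(-1592) - 1285) + 1/1599500 = (-7*(-1/1592) - 1285) + 1/1599500 = (7/1592 - 1285) + 1/1599500 = -2045713/1592 + 1/1599500 = -818029485477/636601000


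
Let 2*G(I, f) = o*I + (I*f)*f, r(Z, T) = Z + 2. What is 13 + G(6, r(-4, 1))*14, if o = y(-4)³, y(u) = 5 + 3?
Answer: 21685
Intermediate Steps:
r(Z, T) = 2 + Z
y(u) = 8
o = 512 (o = 8³ = 512)
G(I, f) = 256*I + I*f²/2 (G(I, f) = (512*I + (I*f)*f)/2 = (512*I + I*f²)/2 = 256*I + I*f²/2)
13 + G(6, r(-4, 1))*14 = 13 + ((½)*6*(512 + (2 - 4)²))*14 = 13 + ((½)*6*(512 + (-2)²))*14 = 13 + ((½)*6*(512 + 4))*14 = 13 + ((½)*6*516)*14 = 13 + 1548*14 = 13 + 21672 = 21685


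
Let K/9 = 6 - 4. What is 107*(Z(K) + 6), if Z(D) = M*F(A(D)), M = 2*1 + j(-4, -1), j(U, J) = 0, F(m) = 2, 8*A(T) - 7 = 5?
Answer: 1070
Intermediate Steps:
K = 18 (K = 9*(6 - 4) = 9*2 = 18)
A(T) = 3/2 (A(T) = 7/8 + (⅛)*5 = 7/8 + 5/8 = 3/2)
M = 2 (M = 2*1 + 0 = 2 + 0 = 2)
Z(D) = 4 (Z(D) = 2*2 = 4)
107*(Z(K) + 6) = 107*(4 + 6) = 107*10 = 1070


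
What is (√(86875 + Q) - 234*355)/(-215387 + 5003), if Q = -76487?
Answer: 4615/11688 - 7*√53/105192 ≈ 0.39436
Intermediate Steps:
(√(86875 + Q) - 234*355)/(-215387 + 5003) = (√(86875 - 76487) - 234*355)/(-215387 + 5003) = (√10388 - 83070)/(-210384) = (14*√53 - 83070)*(-1/210384) = (-83070 + 14*√53)*(-1/210384) = 4615/11688 - 7*√53/105192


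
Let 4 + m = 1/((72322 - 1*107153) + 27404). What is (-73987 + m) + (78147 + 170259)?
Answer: 1295380204/7427 ≈ 1.7442e+5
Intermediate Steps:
m = -29709/7427 (m = -4 + 1/((72322 - 1*107153) + 27404) = -4 + 1/((72322 - 107153) + 27404) = -4 + 1/(-34831 + 27404) = -4 + 1/(-7427) = -4 - 1/7427 = -29709/7427 ≈ -4.0001)
(-73987 + m) + (78147 + 170259) = (-73987 - 29709/7427) + (78147 + 170259) = -549531158/7427 + 248406 = 1295380204/7427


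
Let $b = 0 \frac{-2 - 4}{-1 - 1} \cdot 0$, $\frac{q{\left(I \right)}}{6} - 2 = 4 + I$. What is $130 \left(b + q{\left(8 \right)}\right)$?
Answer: $10920$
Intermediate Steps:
$q{\left(I \right)} = 36 + 6 I$ ($q{\left(I \right)} = 12 + 6 \left(4 + I\right) = 12 + \left(24 + 6 I\right) = 36 + 6 I$)
$b = 0$ ($b = 0 \left(- \frac{6}{-2}\right) 0 = 0 \left(\left(-6\right) \left(- \frac{1}{2}\right)\right) 0 = 0 \cdot 3 \cdot 0 = 0 \cdot 0 = 0$)
$130 \left(b + q{\left(8 \right)}\right) = 130 \left(0 + \left(36 + 6 \cdot 8\right)\right) = 130 \left(0 + \left(36 + 48\right)\right) = 130 \left(0 + 84\right) = 130 \cdot 84 = 10920$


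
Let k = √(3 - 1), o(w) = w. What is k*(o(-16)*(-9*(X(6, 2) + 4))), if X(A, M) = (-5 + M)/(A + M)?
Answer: 522*√2 ≈ 738.22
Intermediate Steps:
X(A, M) = (-5 + M)/(A + M)
k = √2 ≈ 1.4142
k*(o(-16)*(-9*(X(6, 2) + 4))) = √2*(-(-144)*((-5 + 2)/(6 + 2) + 4)) = √2*(-(-144)*(-3/8 + 4)) = √2*(-(-144)*29/8) = √2*(-16*(-261/8)) = √2*522 = 522*√2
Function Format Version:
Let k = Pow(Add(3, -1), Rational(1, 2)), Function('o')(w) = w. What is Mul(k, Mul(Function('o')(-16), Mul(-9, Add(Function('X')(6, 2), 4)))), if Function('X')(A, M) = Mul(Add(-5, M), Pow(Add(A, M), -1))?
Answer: Mul(522, Pow(2, Rational(1, 2))) ≈ 738.22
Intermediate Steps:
Function('X')(A, M) = Mul(Pow(Add(A, M), -1), Add(-5, M))
k = Pow(2, Rational(1, 2)) ≈ 1.4142
Mul(k, Mul(Function('o')(-16), Mul(-9, Add(Function('X')(6, 2), 4)))) = Mul(Pow(2, Rational(1, 2)), Mul(-16, Mul(-9, Add(Mul(Pow(Add(6, 2), -1), Add(-5, 2)), 4)))) = Mul(Pow(2, Rational(1, 2)), Mul(-16, Mul(-9, Add(Mul(Pow(8, -1), -3), 4)))) = Mul(Pow(2, Rational(1, 2)), Mul(-16, Mul(-9, Add(Mul(Rational(1, 8), -3), 4)))) = Mul(Pow(2, Rational(1, 2)), Mul(-16, Mul(-9, Add(Rational(-3, 8), 4)))) = Mul(Pow(2, Rational(1, 2)), Mul(-16, Mul(-9, Rational(29, 8)))) = Mul(Pow(2, Rational(1, 2)), Mul(-16, Rational(-261, 8))) = Mul(Pow(2, Rational(1, 2)), 522) = Mul(522, Pow(2, Rational(1, 2)))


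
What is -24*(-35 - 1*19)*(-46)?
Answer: -59616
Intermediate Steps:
-24*(-35 - 1*19)*(-46) = -24*(-35 - 19)*(-46) = -24*(-54)*(-46) = 1296*(-46) = -59616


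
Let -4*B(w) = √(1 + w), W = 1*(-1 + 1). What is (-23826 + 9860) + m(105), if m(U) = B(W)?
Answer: -55865/4 ≈ -13966.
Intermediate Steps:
W = 0 (W = 1*0 = 0)
B(w) = -√(1 + w)/4
m(U) = -¼ (m(U) = -√(1 + 0)/4 = -√1/4 = -¼*1 = -¼)
(-23826 + 9860) + m(105) = (-23826 + 9860) - ¼ = -13966 - ¼ = -55865/4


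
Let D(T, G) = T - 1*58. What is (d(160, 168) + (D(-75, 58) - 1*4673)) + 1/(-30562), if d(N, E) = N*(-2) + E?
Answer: -151526397/30562 ≈ -4958.0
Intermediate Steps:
D(T, G) = -58 + T (D(T, G) = T - 58 = -58 + T)
d(N, E) = E - 2*N (d(N, E) = -2*N + E = E - 2*N)
(d(160, 168) + (D(-75, 58) - 1*4673)) + 1/(-30562) = ((168 - 2*160) + ((-58 - 75) - 1*4673)) + 1/(-30562) = ((168 - 320) + (-133 - 4673)) - 1/30562 = (-152 - 4806) - 1/30562 = -4958 - 1/30562 = -151526397/30562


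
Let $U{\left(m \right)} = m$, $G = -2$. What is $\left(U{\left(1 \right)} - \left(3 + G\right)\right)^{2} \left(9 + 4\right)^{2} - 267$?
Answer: $-267$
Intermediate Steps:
$\left(U{\left(1 \right)} - \left(3 + G\right)\right)^{2} \left(9 + 4\right)^{2} - 267 = \left(1 - 1\right)^{2} \left(9 + 4\right)^{2} - 267 = \left(1 + \left(-3 + 2\right)\right)^{2} \cdot 13^{2} - 267 = \left(1 - 1\right)^{2} \cdot 169 - 267 = 0^{2} \cdot 169 - 267 = 0 \cdot 169 - 267 = 0 - 267 = -267$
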